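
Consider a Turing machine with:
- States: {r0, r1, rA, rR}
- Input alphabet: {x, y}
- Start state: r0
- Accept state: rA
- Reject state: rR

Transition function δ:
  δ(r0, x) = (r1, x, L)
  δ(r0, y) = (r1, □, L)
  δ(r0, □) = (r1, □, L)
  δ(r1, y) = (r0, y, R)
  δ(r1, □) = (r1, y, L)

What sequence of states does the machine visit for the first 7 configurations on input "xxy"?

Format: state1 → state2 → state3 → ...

Execution trace:
Initial: [r0]xxy
Step 1: δ(r0, x) = (r1, x, L) → [r1]□xxy
Step 2: δ(r1, □) = (r1, y, L) → [r1]□yxxy
Step 3: δ(r1, □) = (r1, y, L) → [r1]□yyxxy
Step 4: δ(r1, □) = (r1, y, L) → [r1]□yyyxxy
Step 5: δ(r1, □) = (r1, y, L) → [r1]□yyyyxxy
Step 6: δ(r1, □) = (r1, y, L) → [r1]□yyyyyxxy

State sequence: r0 → r1 → r1 → r1 → r1 → r1 → r1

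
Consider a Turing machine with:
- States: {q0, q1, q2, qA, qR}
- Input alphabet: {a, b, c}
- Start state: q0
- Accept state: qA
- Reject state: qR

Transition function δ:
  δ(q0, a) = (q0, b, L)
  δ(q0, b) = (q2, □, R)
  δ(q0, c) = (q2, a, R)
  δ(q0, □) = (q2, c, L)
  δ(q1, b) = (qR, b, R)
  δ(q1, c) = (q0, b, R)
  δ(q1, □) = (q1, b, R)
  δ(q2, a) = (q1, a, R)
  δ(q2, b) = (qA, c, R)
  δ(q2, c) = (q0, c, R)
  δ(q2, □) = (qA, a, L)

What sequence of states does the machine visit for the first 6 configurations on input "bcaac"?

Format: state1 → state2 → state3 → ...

Execution trace:
Initial: [q0]bcaac
Step 1: δ(q0, b) = (q2, □, R) → □[q2]caac
Step 2: δ(q2, c) = (q0, c, R) → □c[q0]aac
Step 3: δ(q0, a) = (q0, b, L) → □[q0]cbac
Step 4: δ(q0, c) = (q2, a, R) → □a[q2]bac
Step 5: δ(q2, b) = (qA, c, R) → □ac[qA]ac

The machine reaches the accept state qA and halts.

State sequence: q0 → q2 → q0 → q0 → q2 → qA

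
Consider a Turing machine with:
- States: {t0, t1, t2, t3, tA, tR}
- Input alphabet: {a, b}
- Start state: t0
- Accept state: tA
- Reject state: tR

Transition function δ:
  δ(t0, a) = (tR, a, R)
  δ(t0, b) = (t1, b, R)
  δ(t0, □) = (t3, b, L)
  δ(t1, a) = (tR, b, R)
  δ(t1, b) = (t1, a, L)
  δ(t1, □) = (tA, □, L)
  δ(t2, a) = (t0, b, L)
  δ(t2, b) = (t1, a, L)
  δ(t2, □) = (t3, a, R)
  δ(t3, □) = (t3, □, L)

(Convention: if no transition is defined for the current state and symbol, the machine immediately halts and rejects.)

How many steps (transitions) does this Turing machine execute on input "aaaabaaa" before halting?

Execution trace:
Initial: [t0]aaaabaaa
Step 1: δ(t0, a) = (tR, a, R) → a[tR]aaabaaa

The machine reaches the reject state tR and halts.

The machine executed 1 step before halting.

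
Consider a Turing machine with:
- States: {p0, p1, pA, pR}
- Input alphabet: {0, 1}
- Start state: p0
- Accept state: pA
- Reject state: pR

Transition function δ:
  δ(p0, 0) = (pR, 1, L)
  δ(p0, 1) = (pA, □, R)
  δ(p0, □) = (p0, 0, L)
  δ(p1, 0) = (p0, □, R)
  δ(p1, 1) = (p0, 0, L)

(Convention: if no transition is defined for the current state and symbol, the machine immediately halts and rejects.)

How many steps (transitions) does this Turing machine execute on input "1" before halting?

Execution trace:
Initial: [p0]1
Step 1: δ(p0, 1) = (pA, □, R) → □[pA]□

The machine reaches the accept state pA and halts.

The machine executed 1 step before halting.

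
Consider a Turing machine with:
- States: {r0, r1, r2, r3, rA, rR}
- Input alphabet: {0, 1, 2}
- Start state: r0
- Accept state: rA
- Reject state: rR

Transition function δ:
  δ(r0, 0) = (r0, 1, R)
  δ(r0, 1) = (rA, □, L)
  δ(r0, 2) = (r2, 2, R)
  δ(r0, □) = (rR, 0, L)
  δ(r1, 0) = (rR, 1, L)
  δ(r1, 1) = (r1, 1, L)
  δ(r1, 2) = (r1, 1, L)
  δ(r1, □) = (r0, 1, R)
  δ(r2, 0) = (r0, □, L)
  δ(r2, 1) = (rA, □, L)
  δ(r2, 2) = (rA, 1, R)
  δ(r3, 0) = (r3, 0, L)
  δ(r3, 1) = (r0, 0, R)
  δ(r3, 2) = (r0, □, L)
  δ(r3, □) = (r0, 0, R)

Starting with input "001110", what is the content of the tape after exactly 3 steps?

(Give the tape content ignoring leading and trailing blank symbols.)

Execution trace:
Initial: [r0]001110
Step 1: δ(r0, 0) = (r0, 1, R) → 1[r0]01110
Step 2: δ(r0, 0) = (r0, 1, R) → 11[r0]1110
Step 3: δ(r0, 1) = (rA, □, L) → 1[rA]1□110

The machine reaches the accept state rA and halts.

After 3 steps, the tape (ignoring leading/trailing blanks) is: 11□110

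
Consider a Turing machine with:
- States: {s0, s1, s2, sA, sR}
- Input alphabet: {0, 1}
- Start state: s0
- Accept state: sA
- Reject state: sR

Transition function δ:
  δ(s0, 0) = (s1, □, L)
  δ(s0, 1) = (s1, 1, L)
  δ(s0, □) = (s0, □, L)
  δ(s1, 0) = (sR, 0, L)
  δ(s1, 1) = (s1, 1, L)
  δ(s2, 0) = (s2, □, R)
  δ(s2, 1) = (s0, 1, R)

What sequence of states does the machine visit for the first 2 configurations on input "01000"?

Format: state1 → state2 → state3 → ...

Execution trace:
Initial: [s0]01000
Step 1: δ(s0, 0) = (s1, □, L) → [s1]□□1000

No transition is defined for δ(s1, □). By convention the machine halts and rejects.

State sequence: s0 → s1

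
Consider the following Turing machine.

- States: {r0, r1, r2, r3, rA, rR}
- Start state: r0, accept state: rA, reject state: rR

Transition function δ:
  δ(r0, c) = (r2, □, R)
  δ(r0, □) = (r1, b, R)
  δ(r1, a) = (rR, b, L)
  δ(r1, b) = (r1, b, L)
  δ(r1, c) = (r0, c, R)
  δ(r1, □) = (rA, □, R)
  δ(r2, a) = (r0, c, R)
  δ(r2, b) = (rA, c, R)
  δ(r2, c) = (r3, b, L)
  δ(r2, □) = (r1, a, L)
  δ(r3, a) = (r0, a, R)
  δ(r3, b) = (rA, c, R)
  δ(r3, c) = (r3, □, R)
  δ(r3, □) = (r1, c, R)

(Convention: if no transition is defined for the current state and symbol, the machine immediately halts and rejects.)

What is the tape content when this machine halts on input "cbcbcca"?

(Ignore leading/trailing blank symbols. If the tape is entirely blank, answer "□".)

Execution trace:
Initial: [r0]cbcbcca
Step 1: δ(r0, c) = (r2, □, R) → □[r2]bcbcca
Step 2: δ(r2, b) = (rA, c, R) → □c[rA]cbcca

The machine reaches the accept state rA and halts.

Final tape (ignoring leading/trailing blanks): ccbcca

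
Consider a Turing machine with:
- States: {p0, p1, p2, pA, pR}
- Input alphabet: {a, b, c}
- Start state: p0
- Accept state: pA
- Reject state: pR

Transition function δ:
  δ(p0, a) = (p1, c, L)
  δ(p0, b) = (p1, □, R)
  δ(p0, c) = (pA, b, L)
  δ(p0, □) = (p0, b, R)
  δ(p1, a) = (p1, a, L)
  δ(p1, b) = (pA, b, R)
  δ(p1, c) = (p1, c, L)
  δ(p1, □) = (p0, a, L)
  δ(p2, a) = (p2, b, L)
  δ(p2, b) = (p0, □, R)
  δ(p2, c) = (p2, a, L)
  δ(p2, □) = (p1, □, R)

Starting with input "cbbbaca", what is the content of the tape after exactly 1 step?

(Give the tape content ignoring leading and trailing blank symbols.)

Execution trace:
Initial: [p0]cbbbaca
Step 1: δ(p0, c) = (pA, b, L) → [pA]□bbbbaca

The machine reaches the accept state pA and halts.

After 1 step, the tape (ignoring leading/trailing blanks) is: bbbbaca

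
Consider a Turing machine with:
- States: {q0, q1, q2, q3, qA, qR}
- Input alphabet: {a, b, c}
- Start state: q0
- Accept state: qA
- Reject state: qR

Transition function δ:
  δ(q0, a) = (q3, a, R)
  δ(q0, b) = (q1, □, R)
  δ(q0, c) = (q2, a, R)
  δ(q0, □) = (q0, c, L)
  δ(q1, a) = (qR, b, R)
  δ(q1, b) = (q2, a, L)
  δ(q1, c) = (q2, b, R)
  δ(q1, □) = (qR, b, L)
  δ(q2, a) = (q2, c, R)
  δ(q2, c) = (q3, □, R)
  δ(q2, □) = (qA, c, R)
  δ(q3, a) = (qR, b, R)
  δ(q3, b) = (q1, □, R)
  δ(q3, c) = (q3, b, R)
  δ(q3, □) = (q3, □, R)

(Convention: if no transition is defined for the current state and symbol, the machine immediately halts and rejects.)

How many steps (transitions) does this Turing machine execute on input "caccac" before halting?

Execution trace:
Initial: [q0]caccac
Step 1: δ(q0, c) = (q2, a, R) → a[q2]accac
Step 2: δ(q2, a) = (q2, c, R) → ac[q2]ccac
Step 3: δ(q2, c) = (q3, □, R) → ac□[q3]cac
Step 4: δ(q3, c) = (q3, b, R) → ac□b[q3]ac
Step 5: δ(q3, a) = (qR, b, R) → ac□bb[qR]c

The machine reaches the reject state qR and halts.

The machine executed 5 steps before halting.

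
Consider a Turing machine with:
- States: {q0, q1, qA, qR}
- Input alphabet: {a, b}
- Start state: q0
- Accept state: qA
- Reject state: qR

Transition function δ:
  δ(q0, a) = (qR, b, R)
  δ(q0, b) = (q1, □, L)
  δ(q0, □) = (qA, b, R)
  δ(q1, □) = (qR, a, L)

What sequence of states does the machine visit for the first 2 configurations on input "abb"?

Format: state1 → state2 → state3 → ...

Execution trace:
Initial: [q0]abb
Step 1: δ(q0, a) = (qR, b, R) → b[qR]bb

The machine reaches the reject state qR and halts.

State sequence: q0 → qR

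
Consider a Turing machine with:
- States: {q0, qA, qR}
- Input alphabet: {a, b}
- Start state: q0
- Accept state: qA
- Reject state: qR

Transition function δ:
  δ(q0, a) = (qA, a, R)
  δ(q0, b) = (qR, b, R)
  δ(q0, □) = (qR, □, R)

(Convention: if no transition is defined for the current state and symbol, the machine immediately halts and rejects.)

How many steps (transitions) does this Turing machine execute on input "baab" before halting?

Execution trace:
Initial: [q0]baab
Step 1: δ(q0, b) = (qR, b, R) → b[qR]aab

The machine reaches the reject state qR and halts.

The machine executed 1 step before halting.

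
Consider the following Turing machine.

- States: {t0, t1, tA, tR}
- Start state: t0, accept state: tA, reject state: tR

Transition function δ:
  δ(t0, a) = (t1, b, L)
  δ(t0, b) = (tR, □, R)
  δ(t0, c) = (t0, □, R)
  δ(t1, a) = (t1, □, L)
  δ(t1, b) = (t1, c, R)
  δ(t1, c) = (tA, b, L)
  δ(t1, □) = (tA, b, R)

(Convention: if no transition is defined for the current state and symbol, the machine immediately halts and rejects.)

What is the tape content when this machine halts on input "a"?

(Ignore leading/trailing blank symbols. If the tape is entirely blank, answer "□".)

Execution trace:
Initial: [t0]a
Step 1: δ(t0, a) = (t1, b, L) → [t1]□b
Step 2: δ(t1, □) = (tA, b, R) → b[tA]b

The machine reaches the accept state tA and halts.

Final tape (ignoring leading/trailing blanks): bb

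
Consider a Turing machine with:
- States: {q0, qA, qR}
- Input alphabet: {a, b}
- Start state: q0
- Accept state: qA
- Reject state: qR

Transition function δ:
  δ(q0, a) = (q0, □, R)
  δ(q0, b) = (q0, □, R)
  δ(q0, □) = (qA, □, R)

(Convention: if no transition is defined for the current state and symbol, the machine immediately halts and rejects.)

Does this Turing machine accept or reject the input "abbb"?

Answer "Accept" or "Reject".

Execution trace:
Initial: [q0]abbb
Step 1: δ(q0, a) = (q0, □, R) → □[q0]bbb
Step 2: δ(q0, b) = (q0, □, R) → □□[q0]bb
Step 3: δ(q0, b) = (q0, □, R) → □□□[q0]b
Step 4: δ(q0, b) = (q0, □, R) → □□□□[q0]□
Step 5: δ(q0, □) = (qA, □, R) → □□□□□[qA]□

The machine reaches the accept state qA and halts.

Answer: Accept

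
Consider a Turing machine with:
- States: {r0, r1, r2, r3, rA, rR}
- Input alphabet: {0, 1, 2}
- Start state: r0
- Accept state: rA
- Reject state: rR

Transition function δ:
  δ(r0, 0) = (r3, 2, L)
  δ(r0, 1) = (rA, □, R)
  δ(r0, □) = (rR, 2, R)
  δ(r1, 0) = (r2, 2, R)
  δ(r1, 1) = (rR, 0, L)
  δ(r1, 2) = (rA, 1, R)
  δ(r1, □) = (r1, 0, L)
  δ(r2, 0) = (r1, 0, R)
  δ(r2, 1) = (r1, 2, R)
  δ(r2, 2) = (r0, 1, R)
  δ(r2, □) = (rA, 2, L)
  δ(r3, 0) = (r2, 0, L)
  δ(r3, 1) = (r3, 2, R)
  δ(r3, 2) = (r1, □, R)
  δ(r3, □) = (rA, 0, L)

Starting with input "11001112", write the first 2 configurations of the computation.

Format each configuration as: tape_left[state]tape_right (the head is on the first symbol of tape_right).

Transitions applied:
Step 1: δ(r0, 1) = (rA, □, R)

The first 2 configurations are:
[r0]11001112 ⊢ □[rA]1001112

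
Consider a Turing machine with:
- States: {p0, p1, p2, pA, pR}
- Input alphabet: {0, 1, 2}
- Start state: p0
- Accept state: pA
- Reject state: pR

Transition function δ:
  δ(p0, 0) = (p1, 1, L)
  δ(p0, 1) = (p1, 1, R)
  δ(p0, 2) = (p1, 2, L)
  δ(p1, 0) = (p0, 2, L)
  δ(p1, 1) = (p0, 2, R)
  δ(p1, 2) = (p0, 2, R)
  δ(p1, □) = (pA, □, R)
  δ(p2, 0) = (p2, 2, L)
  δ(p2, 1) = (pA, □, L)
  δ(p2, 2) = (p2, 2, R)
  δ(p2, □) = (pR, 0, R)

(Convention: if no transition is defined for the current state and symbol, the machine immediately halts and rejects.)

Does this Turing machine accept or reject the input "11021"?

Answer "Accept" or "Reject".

Execution trace:
Initial: [p0]11021
Step 1: δ(p0, 1) = (p1, 1, R) → 1[p1]1021
Step 2: δ(p1, 1) = (p0, 2, R) → 12[p0]021
Step 3: δ(p0, 0) = (p1, 1, L) → 1[p1]2121
Step 4: δ(p1, 2) = (p0, 2, R) → 12[p0]121
Step 5: δ(p0, 1) = (p1, 1, R) → 121[p1]21
Step 6: δ(p1, 2) = (p0, 2, R) → 1212[p0]1
Step 7: δ(p0, 1) = (p1, 1, R) → 12121[p1]□
Step 8: δ(p1, □) = (pA, □, R) → 12121□[pA]□

The machine reaches the accept state pA and halts.

Answer: Accept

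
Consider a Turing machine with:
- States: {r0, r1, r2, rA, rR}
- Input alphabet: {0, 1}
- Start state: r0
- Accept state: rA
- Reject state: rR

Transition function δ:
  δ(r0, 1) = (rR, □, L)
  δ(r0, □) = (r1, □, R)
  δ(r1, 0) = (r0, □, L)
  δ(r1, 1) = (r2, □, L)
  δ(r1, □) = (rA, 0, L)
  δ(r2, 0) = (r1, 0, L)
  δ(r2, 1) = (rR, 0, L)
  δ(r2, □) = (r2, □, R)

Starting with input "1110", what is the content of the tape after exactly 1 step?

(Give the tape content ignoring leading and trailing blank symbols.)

Execution trace:
Initial: [r0]1110
Step 1: δ(r0, 1) = (rR, □, L) → [rR]□□110

The machine reaches the reject state rR and halts.

After 1 step, the tape (ignoring leading/trailing blanks) is: 110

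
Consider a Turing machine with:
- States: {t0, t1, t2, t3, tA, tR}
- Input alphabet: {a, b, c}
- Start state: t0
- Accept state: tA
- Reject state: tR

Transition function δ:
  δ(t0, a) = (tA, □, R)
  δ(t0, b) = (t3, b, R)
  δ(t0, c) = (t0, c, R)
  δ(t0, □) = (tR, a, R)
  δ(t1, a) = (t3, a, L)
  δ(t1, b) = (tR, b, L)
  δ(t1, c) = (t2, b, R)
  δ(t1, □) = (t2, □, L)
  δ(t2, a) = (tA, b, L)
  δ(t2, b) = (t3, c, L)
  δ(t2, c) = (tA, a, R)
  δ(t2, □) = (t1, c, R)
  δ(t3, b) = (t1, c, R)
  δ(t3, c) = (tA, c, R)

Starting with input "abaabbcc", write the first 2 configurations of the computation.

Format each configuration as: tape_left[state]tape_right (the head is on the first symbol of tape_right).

Transitions applied:
Step 1: δ(t0, a) = (tA, □, R)

The first 2 configurations are:
[t0]abaabbcc ⊢ □[tA]baabbcc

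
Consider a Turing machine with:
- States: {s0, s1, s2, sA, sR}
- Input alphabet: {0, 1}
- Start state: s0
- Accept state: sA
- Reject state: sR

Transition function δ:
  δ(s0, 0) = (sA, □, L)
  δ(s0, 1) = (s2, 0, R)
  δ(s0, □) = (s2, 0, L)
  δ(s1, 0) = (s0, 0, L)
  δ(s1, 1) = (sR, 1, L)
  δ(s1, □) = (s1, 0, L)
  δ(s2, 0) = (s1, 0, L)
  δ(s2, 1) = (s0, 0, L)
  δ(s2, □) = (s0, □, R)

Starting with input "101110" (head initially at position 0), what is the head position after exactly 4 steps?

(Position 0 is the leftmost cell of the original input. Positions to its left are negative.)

Execution trace (head position shown):
Step 0: [s0]101110  (head at position 0)
Step 1: move right → 0[s2]01110  (head at position 1)
Step 2: move left → [s1]001110  (head at position 0)
Step 3: move left → [s0]□001110  (head at position -1)
Step 4: move left → [s2]□0001110  (head at position -2)

After 4 steps, the head is at position -2.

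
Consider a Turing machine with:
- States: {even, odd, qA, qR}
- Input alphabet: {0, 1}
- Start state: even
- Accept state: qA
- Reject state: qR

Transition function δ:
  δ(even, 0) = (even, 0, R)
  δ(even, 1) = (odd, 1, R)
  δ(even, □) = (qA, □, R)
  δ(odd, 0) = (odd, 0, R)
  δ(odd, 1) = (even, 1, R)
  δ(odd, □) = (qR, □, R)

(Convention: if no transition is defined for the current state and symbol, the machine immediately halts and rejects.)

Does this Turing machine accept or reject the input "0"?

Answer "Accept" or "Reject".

Execution trace:
Initial: [even]0
Step 1: δ(even, 0) = (even, 0, R) → 0[even]□
Step 2: δ(even, □) = (qA, □, R) → 0□[qA]□

The machine reaches the accept state qA and halts.

Answer: Accept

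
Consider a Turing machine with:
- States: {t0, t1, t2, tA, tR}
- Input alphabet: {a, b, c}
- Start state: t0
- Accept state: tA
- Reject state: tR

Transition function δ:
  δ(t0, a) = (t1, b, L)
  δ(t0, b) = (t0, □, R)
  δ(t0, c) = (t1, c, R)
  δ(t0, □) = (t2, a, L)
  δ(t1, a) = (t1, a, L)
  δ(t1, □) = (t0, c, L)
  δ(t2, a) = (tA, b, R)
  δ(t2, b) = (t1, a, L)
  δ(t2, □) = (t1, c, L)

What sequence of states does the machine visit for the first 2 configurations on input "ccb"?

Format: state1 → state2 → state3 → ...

Execution trace:
Initial: [t0]ccb
Step 1: δ(t0, c) = (t1, c, R) → c[t1]cb

No transition is defined for δ(t1, c). By convention the machine halts and rejects.

State sequence: t0 → t1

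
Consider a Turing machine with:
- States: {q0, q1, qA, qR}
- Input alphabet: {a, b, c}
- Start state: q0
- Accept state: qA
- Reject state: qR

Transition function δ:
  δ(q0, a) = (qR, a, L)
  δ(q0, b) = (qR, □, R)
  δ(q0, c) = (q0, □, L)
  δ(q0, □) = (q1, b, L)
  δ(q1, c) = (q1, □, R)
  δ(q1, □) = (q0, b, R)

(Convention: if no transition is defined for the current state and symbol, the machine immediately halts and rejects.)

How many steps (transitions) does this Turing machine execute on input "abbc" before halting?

Execution trace:
Initial: [q0]abbc
Step 1: δ(q0, a) = (qR, a, L) → [qR]□abbc

The machine reaches the reject state qR and halts.

The machine executed 1 step before halting.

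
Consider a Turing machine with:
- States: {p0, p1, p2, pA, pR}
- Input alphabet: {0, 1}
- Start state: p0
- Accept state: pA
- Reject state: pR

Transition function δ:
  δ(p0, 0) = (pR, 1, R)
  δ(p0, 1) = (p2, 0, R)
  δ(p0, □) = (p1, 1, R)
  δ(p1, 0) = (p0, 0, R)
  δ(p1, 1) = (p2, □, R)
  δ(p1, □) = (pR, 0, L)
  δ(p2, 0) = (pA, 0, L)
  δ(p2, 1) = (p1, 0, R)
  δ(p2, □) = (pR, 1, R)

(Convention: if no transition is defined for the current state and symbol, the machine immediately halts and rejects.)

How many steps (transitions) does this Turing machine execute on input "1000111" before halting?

Execution trace:
Initial: [p0]1000111
Step 1: δ(p0, 1) = (p2, 0, R) → 0[p2]000111
Step 2: δ(p2, 0) = (pA, 0, L) → [pA]0000111

The machine reaches the accept state pA and halts.

The machine executed 2 steps before halting.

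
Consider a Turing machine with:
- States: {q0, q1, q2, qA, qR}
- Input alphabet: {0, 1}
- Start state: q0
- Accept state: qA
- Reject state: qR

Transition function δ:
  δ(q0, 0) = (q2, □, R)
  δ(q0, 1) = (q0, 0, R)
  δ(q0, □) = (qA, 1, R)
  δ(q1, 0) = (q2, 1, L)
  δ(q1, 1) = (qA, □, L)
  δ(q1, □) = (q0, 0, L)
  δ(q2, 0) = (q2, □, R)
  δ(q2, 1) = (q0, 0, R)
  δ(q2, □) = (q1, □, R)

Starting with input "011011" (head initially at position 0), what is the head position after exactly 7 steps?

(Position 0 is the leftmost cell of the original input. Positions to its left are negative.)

Execution trace (head position shown):
Step 0: [q0]011011  (head at position 0)
Step 1: move right → □[q2]11011  (head at position 1)
Step 2: move right → □0[q0]1011  (head at position 2)
Step 3: move right → □00[q0]011  (head at position 3)
Step 4: move right → □00□[q2]11  (head at position 4)
Step 5: move right → □00□0[q0]1  (head at position 5)
Step 6: move right → □00□00[q0]□  (head at position 6)
Step 7: move right → □00□001[qA]□  (head at position 7)

After 7 steps, the head is at position 7.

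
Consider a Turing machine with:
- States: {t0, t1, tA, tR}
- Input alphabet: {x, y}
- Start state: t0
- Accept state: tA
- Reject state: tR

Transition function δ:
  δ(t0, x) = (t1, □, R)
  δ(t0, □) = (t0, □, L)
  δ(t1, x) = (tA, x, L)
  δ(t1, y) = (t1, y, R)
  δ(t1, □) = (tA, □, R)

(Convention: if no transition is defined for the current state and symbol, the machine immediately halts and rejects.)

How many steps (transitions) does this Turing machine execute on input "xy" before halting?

Execution trace:
Initial: [t0]xy
Step 1: δ(t0, x) = (t1, □, R) → □[t1]y
Step 2: δ(t1, y) = (t1, y, R) → □y[t1]□
Step 3: δ(t1, □) = (tA, □, R) → □y□[tA]□

The machine reaches the accept state tA and halts.

The machine executed 3 steps before halting.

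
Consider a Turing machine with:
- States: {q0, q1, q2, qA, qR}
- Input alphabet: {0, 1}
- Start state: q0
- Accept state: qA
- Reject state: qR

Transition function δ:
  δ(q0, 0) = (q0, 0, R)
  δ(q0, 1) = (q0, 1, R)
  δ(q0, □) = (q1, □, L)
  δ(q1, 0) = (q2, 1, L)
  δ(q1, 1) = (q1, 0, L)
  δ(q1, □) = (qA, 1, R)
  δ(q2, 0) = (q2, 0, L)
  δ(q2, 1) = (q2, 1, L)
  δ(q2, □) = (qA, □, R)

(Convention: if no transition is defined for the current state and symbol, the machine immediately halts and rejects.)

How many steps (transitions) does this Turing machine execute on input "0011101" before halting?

Execution trace:
Initial: [q0]0011101
Step 1: δ(q0, 0) = (q0, 0, R) → 0[q0]011101
Step 2: δ(q0, 0) = (q0, 0, R) → 00[q0]11101
Step 3: δ(q0, 1) = (q0, 1, R) → 001[q0]1101
Step 4: δ(q0, 1) = (q0, 1, R) → 0011[q0]101
Step 5: δ(q0, 1) = (q0, 1, R) → 00111[q0]01
Step 6: δ(q0, 0) = (q0, 0, R) → 001110[q0]1
Step 7: δ(q0, 1) = (q0, 1, R) → 0011101[q0]□
Step 8: δ(q0, □) = (q1, □, L) → 001110[q1]1□
Step 9: δ(q1, 1) = (q1, 0, L) → 00111[q1]00□
Step 10: δ(q1, 0) = (q2, 1, L) → 0011[q2]110□
Step 11: δ(q2, 1) = (q2, 1, L) → 001[q2]1110□
Step 12: δ(q2, 1) = (q2, 1, L) → 00[q2]11110□
Step 13: δ(q2, 1) = (q2, 1, L) → 0[q2]011110□
Step 14: δ(q2, 0) = (q2, 0, L) → [q2]0011110□
Step 15: δ(q2, 0) = (q2, 0, L) → [q2]□0011110□
Step 16: δ(q2, □) = (qA, □, R) → □[qA]0011110□

The machine reaches the accept state qA and halts.

The machine executed 16 steps before halting.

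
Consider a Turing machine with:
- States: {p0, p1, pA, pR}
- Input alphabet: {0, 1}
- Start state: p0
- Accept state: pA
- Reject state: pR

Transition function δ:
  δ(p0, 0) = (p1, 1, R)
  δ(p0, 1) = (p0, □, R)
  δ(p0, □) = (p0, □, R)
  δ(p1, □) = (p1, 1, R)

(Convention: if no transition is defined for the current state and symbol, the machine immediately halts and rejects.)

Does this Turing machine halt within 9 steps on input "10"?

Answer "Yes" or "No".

Execution trace:
Initial: [p0]10
Step 1: δ(p0, 1) = (p0, □, R) → □[p0]0
Step 2: δ(p0, 0) = (p1, 1, R) → □1[p1]□
Step 3: δ(p1, □) = (p1, 1, R) → □11[p1]□
Step 4: δ(p1, □) = (p1, 1, R) → □111[p1]□
Step 5: δ(p1, □) = (p1, 1, R) → □1111[p1]□
Step 6: δ(p1, □) = (p1, 1, R) → □11111[p1]□
Step 7: δ(p1, □) = (p1, 1, R) → □111111[p1]□
Step 8: δ(p1, □) = (p1, 1, R) → □1111111[p1]□
Step 9: δ(p1, □) = (p1, 1, R) → □11111111[p1]□

The machine has not reached a halting state after 9 steps.
The machine did not halt within the 9-step bound.

Answer: No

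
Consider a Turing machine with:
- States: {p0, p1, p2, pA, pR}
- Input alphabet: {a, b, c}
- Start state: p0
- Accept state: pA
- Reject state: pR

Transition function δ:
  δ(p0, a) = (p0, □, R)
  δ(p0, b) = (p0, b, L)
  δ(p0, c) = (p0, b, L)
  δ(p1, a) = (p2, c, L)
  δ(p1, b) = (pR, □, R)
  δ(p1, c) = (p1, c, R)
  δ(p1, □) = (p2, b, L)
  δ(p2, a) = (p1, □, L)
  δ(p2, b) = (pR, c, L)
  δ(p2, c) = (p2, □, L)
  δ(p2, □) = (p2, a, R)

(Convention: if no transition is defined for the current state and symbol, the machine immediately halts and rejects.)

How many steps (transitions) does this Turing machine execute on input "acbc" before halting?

Execution trace:
Initial: [p0]acbc
Step 1: δ(p0, a) = (p0, □, R) → □[p0]cbc
Step 2: δ(p0, c) = (p0, b, L) → [p0]□bbc

No transition is defined for δ(p0, □). By convention the machine halts and rejects.

The machine executed 2 steps before halting.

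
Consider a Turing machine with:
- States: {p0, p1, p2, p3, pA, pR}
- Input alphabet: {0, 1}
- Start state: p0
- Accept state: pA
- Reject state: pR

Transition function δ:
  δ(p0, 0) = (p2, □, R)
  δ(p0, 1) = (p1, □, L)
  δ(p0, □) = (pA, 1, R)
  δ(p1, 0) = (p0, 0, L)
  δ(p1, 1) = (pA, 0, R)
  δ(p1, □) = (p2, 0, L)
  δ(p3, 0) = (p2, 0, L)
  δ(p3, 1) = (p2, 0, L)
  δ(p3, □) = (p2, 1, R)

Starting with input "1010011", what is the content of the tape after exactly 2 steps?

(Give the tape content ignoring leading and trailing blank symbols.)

Execution trace:
Initial: [p0]1010011
Step 1: δ(p0, 1) = (p1, □, L) → [p1]□□010011
Step 2: δ(p1, □) = (p2, 0, L) → [p2]□0□010011

No transition is defined for δ(p2, □). By convention the machine halts and rejects.

After 2 steps, the tape (ignoring leading/trailing blanks) is: 0□010011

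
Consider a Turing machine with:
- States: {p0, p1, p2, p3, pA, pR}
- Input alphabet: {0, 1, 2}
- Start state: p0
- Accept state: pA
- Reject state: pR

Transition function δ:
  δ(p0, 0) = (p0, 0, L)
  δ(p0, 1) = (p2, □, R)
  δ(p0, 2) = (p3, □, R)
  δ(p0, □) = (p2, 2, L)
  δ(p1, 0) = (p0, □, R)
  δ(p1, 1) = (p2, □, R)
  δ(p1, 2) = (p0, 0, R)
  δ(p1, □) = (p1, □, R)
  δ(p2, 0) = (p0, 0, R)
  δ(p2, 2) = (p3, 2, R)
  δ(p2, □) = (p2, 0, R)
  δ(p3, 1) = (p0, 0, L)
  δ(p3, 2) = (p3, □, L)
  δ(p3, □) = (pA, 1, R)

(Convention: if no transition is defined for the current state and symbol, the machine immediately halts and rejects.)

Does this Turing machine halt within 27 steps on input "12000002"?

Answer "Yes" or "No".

Execution trace:
Initial: [p0]12000002
Step 1: δ(p0, 1) = (p2, □, R) → □[p2]2000002
Step 2: δ(p2, 2) = (p3, 2, R) → □2[p3]000002

No transition is defined for δ(p3, 0). By convention the machine halts and rejects.
The machine halted after 2 steps (within the 27-step bound).

Answer: Yes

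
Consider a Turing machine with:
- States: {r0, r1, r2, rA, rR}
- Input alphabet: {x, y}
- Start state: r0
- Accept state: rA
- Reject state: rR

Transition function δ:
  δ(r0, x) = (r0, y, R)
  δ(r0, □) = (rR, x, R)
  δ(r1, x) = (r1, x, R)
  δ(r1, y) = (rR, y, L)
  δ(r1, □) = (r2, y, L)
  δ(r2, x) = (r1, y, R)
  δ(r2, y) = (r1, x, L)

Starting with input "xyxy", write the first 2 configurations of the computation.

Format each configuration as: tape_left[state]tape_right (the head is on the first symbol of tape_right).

Transitions applied:
Step 1: δ(r0, x) = (r0, y, R)

The first 2 configurations are:
[r0]xyxy ⊢ y[r0]yxy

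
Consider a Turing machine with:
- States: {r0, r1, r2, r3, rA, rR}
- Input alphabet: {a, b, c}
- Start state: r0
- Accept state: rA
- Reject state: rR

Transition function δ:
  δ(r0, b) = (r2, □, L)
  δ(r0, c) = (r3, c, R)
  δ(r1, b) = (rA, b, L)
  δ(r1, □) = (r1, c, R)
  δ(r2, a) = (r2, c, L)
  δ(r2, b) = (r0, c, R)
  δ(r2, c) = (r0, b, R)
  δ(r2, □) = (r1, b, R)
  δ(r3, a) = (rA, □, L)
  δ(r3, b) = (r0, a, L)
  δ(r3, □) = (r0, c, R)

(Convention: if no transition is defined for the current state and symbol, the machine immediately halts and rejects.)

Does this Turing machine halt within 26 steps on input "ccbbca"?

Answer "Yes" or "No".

Execution trace:
Initial: [r0]ccbbca
Step 1: δ(r0, c) = (r3, c, R) → c[r3]cbbca

No transition is defined for δ(r3, c). By convention the machine halts and rejects.
The machine halted after 1 step (within the 26-step bound).

Answer: Yes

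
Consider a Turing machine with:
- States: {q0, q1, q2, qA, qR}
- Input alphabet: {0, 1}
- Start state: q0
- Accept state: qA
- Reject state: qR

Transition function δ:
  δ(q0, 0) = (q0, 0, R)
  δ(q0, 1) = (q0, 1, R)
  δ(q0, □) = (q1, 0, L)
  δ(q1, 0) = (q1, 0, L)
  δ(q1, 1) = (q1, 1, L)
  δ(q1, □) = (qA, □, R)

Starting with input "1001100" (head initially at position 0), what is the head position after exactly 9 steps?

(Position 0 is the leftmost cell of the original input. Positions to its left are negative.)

Execution trace (head position shown):
Step 0: [q0]1001100  (head at position 0)
Step 1: move right → 1[q0]001100  (head at position 1)
Step 2: move right → 10[q0]01100  (head at position 2)
Step 3: move right → 100[q0]1100  (head at position 3)
Step 4: move right → 1001[q0]100  (head at position 4)
Step 5: move right → 10011[q0]00  (head at position 5)
Step 6: move right → 100110[q0]0  (head at position 6)
Step 7: move right → 1001100[q0]□  (head at position 7)
Step 8: move left → 100110[q1]00  (head at position 6)
Step 9: move left → 10011[q1]000  (head at position 5)

After 9 steps, the head is at position 5.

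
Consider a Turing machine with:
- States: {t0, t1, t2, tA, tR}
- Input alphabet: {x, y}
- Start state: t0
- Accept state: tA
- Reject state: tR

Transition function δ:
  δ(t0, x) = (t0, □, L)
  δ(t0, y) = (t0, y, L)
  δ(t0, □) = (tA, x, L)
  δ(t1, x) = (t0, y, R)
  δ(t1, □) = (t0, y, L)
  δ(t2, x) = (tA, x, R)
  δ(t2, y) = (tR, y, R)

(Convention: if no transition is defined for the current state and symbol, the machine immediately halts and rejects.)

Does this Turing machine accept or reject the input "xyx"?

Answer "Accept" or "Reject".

Execution trace:
Initial: [t0]xyx
Step 1: δ(t0, x) = (t0, □, L) → [t0]□□yx
Step 2: δ(t0, □) = (tA, x, L) → [tA]□x□yx

The machine reaches the accept state tA and halts.

Answer: Accept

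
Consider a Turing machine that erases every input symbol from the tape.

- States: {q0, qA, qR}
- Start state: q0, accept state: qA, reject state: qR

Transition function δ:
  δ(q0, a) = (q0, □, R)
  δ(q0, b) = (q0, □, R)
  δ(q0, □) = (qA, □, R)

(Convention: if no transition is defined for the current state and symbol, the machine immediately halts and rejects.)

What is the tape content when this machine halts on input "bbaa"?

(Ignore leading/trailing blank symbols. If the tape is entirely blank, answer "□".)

Execution trace:
Initial: [q0]bbaa
Step 1: δ(q0, b) = (q0, □, R) → □[q0]baa
Step 2: δ(q0, b) = (q0, □, R) → □□[q0]aa
Step 3: δ(q0, a) = (q0, □, R) → □□□[q0]a
Step 4: δ(q0, a) = (q0, □, R) → □□□□[q0]□
Step 5: δ(q0, □) = (qA, □, R) → □□□□□[qA]□

The machine reaches the accept state qA and halts.

Final tape (ignoring leading/trailing blanks): □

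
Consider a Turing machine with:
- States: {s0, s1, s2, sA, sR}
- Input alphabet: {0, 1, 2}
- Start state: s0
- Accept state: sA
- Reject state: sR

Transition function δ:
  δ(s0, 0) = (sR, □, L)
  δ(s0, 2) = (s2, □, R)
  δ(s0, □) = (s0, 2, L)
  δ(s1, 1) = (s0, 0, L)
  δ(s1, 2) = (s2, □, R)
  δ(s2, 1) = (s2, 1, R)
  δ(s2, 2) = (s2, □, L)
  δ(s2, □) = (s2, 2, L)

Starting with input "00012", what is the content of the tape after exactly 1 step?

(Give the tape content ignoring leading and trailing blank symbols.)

Execution trace:
Initial: [s0]00012
Step 1: δ(s0, 0) = (sR, □, L) → [sR]□□0012

The machine reaches the reject state sR and halts.

After 1 step, the tape (ignoring leading/trailing blanks) is: 0012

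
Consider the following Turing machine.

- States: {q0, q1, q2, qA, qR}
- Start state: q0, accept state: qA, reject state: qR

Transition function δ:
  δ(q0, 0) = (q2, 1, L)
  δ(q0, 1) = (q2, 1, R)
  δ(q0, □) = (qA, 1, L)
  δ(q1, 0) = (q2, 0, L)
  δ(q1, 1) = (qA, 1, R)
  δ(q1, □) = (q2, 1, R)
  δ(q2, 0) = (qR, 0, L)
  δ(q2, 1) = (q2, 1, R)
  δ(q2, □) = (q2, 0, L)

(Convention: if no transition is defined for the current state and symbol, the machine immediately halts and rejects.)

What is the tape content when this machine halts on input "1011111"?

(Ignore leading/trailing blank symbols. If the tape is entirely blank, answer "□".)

Execution trace:
Initial: [q0]1011111
Step 1: δ(q0, 1) = (q2, 1, R) → 1[q2]011111
Step 2: δ(q2, 0) = (qR, 0, L) → [qR]1011111

The machine reaches the reject state qR and halts.

Final tape (ignoring leading/trailing blanks): 1011111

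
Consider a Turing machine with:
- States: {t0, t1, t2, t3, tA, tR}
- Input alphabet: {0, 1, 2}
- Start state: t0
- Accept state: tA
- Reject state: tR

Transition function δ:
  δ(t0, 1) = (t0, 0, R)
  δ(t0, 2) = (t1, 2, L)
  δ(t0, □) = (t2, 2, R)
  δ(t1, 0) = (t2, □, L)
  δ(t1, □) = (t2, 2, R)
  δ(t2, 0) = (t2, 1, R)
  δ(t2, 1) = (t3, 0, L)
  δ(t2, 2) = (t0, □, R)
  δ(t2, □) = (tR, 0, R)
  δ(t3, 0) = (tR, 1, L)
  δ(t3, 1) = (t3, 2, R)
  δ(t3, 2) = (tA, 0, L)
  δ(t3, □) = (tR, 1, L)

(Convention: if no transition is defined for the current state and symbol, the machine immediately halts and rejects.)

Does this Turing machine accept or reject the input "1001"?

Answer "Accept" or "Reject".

Execution trace:
Initial: [t0]1001
Step 1: δ(t0, 1) = (t0, 0, R) → 0[t0]001

No transition is defined for δ(t0, 0). By convention the machine halts and rejects.

Answer: Reject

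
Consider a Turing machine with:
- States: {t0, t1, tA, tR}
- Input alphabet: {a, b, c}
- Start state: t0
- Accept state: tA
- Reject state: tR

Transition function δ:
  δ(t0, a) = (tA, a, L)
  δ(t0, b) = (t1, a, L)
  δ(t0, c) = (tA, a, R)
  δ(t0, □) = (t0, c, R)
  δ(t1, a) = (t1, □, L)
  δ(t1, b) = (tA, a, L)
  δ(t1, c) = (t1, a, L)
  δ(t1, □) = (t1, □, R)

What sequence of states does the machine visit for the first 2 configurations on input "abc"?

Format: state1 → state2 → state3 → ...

Execution trace:
Initial: [t0]abc
Step 1: δ(t0, a) = (tA, a, L) → [tA]□abc

The machine reaches the accept state tA and halts.

State sequence: t0 → tA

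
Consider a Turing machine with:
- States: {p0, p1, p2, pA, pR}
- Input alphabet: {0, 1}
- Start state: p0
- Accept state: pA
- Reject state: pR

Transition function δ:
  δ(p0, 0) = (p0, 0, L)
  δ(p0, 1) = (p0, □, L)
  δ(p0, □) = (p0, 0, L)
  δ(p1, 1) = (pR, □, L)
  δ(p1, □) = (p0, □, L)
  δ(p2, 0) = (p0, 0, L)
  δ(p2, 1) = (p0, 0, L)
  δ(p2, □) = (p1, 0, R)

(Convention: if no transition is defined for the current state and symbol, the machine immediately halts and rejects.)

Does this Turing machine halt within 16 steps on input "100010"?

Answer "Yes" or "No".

Execution trace:
Initial: [p0]100010
Step 1: δ(p0, 1) = (p0, □, L) → [p0]□□00010
Step 2: δ(p0, □) = (p0, 0, L) → [p0]□0□00010
Step 3: δ(p0, □) = (p0, 0, L) → [p0]□00□00010
Step 4: δ(p0, □) = (p0, 0, L) → [p0]□000□00010
Step 5: δ(p0, □) = (p0, 0, L) → [p0]□0000□00010
Step 6: δ(p0, □) = (p0, 0, L) → [p0]□00000□00010
Step 7: δ(p0, □) = (p0, 0, L) → [p0]□000000□00010
Step 8: δ(p0, □) = (p0, 0, L) → [p0]□0000000□00010
Step 9: δ(p0, □) = (p0, 0, L) → [p0]□00000000□00010
Step 10: δ(p0, □) = (p0, 0, L) → [p0]□000000000□00010
Step 11: δ(p0, □) = (p0, 0, L) → [p0]□0000000000□00010
Step 12: δ(p0, □) = (p0, 0, L) → [p0]□00000000000□00010
Step 13: δ(p0, □) = (p0, 0, L) → [p0]□000000000000□00010
Step 14: δ(p0, □) = (p0, 0, L) → [p0]□0000000000000□00010
Step 15: δ(p0, □) = (p0, 0, L) → [p0]□00000000000000□00010
Step 16: δ(p0, □) = (p0, 0, L) → [p0]□000000000000000□00010

The machine has not reached a halting state after 16 steps.
The machine did not halt within the 16-step bound.

Answer: No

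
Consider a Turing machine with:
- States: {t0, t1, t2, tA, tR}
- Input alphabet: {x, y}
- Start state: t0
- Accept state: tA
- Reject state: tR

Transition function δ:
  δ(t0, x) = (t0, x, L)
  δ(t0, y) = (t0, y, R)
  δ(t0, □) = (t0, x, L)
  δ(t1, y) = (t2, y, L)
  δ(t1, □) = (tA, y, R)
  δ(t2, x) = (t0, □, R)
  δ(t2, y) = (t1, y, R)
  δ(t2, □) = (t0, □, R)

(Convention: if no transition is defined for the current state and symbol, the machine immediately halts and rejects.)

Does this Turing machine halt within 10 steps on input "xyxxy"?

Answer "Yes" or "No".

Execution trace:
Initial: [t0]xyxxy
Step 1: δ(t0, x) = (t0, x, L) → [t0]□xyxxy
Step 2: δ(t0, □) = (t0, x, L) → [t0]□xxyxxy
Step 3: δ(t0, □) = (t0, x, L) → [t0]□xxxyxxy
Step 4: δ(t0, □) = (t0, x, L) → [t0]□xxxxyxxy
Step 5: δ(t0, □) = (t0, x, L) → [t0]□xxxxxyxxy
Step 6: δ(t0, □) = (t0, x, L) → [t0]□xxxxxxyxxy
Step 7: δ(t0, □) = (t0, x, L) → [t0]□xxxxxxxyxxy
Step 8: δ(t0, □) = (t0, x, L) → [t0]□xxxxxxxxyxxy
Step 9: δ(t0, □) = (t0, x, L) → [t0]□xxxxxxxxxyxxy
Step 10: δ(t0, □) = (t0, x, L) → [t0]□xxxxxxxxxxyxxy

The machine has not reached a halting state after 10 steps.
The machine did not halt within the 10-step bound.

Answer: No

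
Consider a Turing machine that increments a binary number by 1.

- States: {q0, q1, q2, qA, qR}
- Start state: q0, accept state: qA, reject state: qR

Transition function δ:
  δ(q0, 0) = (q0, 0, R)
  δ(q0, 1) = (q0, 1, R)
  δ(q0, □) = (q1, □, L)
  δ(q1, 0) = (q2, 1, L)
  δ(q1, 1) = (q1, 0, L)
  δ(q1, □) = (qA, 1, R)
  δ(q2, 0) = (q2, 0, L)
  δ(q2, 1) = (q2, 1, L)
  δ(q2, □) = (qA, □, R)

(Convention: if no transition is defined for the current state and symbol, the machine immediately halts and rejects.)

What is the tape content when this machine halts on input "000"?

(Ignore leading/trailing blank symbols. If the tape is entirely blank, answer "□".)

Execution trace:
Initial: [q0]000
Step 1: δ(q0, 0) = (q0, 0, R) → 0[q0]00
Step 2: δ(q0, 0) = (q0, 0, R) → 00[q0]0
Step 3: δ(q0, 0) = (q0, 0, R) → 000[q0]□
Step 4: δ(q0, □) = (q1, □, L) → 00[q1]0□
Step 5: δ(q1, 0) = (q2, 1, L) → 0[q2]01□
Step 6: δ(q2, 0) = (q2, 0, L) → [q2]001□
Step 7: δ(q2, 0) = (q2, 0, L) → [q2]□001□
Step 8: δ(q2, □) = (qA, □, R) → □[qA]001□

The machine reaches the accept state qA and halts.

Final tape (ignoring leading/trailing blanks): 001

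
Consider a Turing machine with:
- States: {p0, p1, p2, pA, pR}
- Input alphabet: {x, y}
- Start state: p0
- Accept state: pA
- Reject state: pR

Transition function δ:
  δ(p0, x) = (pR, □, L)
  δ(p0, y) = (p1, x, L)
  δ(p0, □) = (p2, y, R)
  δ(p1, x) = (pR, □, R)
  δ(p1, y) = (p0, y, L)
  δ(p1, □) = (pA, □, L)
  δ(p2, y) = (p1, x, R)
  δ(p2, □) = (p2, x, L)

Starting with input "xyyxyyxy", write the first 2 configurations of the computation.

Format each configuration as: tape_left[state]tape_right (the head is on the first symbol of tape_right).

Transitions applied:
Step 1: δ(p0, x) = (pR, □, L)

The first 2 configurations are:
[p0]xyyxyyxy ⊢ [pR]□□yyxyyxy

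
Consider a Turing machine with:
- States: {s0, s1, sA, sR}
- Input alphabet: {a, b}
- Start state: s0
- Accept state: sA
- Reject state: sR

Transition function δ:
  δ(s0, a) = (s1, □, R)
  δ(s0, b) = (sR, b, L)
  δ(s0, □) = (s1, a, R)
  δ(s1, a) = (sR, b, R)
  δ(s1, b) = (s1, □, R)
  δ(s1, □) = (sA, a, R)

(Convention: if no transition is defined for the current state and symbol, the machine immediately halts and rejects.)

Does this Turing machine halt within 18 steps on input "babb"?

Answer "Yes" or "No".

Execution trace:
Initial: [s0]babb
Step 1: δ(s0, b) = (sR, b, L) → [sR]□babb

The machine reaches the reject state sR and halts.
The machine halted after 1 step (within the 18-step bound).

Answer: Yes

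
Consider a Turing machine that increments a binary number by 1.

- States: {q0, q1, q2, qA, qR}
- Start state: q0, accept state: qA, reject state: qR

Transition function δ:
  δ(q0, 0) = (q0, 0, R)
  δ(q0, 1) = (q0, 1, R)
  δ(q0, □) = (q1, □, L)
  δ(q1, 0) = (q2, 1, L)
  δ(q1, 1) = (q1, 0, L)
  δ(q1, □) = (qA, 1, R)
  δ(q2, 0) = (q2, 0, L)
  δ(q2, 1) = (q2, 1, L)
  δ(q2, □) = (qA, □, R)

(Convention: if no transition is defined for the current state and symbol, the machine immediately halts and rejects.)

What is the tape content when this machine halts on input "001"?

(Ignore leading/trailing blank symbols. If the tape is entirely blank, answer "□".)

Execution trace:
Initial: [q0]001
Step 1: δ(q0, 0) = (q0, 0, R) → 0[q0]01
Step 2: δ(q0, 0) = (q0, 0, R) → 00[q0]1
Step 3: δ(q0, 1) = (q0, 1, R) → 001[q0]□
Step 4: δ(q0, □) = (q1, □, L) → 00[q1]1□
Step 5: δ(q1, 1) = (q1, 0, L) → 0[q1]00□
Step 6: δ(q1, 0) = (q2, 1, L) → [q2]010□
Step 7: δ(q2, 0) = (q2, 0, L) → [q2]□010□
Step 8: δ(q2, □) = (qA, □, R) → □[qA]010□

The machine reaches the accept state qA and halts.

Final tape (ignoring leading/trailing blanks): 010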